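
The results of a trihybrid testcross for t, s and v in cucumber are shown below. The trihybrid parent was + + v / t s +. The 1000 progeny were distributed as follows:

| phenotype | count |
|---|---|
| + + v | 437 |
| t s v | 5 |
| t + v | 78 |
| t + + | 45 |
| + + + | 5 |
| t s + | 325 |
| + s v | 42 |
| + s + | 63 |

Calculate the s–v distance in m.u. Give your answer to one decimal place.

9.7 m.u.

The two rarest classes, + + + and t s v, are the double crossovers. Comparing them with the parentals, only the v allele has switched, so v is the middle locus and the order is s – v – t.
Crossovers in the s–v interval produce the single-crossover classes + s v and t + + (42 + 45 = 87) plus the double crossovers (10).
RF(s–v) = (87 + 10) / 1000 = 97/1000 = 0.0970 → 9.7 m.u.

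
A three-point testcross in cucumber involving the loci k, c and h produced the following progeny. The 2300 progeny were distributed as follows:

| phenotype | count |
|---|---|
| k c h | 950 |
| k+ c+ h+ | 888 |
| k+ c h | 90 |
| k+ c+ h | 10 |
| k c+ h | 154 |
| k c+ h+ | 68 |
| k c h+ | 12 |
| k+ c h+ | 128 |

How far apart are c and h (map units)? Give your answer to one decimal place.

The two most frequent reciprocal classes, k+ c+ h+ and k c h, are the parental types, so the F1 was k+ c+ h+ / k c h.
The two rarest classes, k+ c+ h and k c h+, are the double crossovers. Comparing them with the parentals, only the h allele has switched, so h is the middle locus and the order is c – h – k.
Crossovers in the c–h interval produce the single-crossover classes k+ c h+ and k c+ h (128 + 154 = 282) plus the double crossovers (22).
RF(c–h) = (282 + 22) / 2300 = 304/2300 = 0.1322 → 13.2 map units.

13.2 map units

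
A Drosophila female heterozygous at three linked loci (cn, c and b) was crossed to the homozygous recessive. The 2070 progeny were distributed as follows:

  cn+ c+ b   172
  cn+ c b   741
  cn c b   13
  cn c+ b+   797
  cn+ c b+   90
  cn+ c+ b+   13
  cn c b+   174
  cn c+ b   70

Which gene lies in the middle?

cn

The two most frequent reciprocal classes, cn c+ b+ and cn+ c b, are the parental types, so the F1 was cn c+ b+ / cn+ c b.
The two rarest classes, cn+ c+ b+ and cn c b, are the double crossovers. Comparing them with the parentals, only the cn allele has switched, so cn is the middle locus and the order is b – cn – c.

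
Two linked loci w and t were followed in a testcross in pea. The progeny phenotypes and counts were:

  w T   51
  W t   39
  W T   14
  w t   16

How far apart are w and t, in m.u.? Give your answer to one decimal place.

The two most frequent classes, W t (39) and w T (51), are the parental types, so the F1 was W t / w T.
The recombinant classes are W T and w t: 14 + 16 = 30.
Recombination frequency = 30/120 = 0.2500 ≈ 25.0%, i.e. 25.0 m.u.

25.0 m.u.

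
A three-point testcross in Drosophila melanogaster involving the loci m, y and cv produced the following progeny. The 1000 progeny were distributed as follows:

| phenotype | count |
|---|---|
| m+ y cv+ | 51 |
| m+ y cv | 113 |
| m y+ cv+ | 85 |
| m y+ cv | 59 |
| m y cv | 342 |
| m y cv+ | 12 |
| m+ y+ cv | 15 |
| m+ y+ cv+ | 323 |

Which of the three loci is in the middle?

The two most frequent reciprocal classes, m+ y+ cv+ and m y cv, are the parental types, so the F1 was m+ y+ cv+ / m y cv.
The two rarest classes, m+ y+ cv and m y cv+, are the double crossovers. Comparing them with the parentals, only the cv allele has switched, so cv is the middle locus and the order is y – cv – m.

cv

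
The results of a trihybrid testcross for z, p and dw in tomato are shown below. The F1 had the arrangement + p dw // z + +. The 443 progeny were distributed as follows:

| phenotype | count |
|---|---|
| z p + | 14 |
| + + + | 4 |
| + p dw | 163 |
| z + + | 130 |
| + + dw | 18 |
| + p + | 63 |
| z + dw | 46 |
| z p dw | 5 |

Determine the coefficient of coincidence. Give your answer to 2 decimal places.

0.82

The two rarest classes, z p dw and + + +, are the double crossovers. Comparing them with the parentals, only the z allele has switched, so z is the middle locus and the order is dw – z – p.
dw–z: (109 + 9)/443 = 0.2664; z–p: (32 + 9)/443 = 0.0926.
Expected DCO frequency = 0.2664 × 0.0926 ≈ 0.02467; observed = 9/443 ≈ 0.02032.
Coefficient of coincidence = 0.02032/0.02467 ≈ 0.82.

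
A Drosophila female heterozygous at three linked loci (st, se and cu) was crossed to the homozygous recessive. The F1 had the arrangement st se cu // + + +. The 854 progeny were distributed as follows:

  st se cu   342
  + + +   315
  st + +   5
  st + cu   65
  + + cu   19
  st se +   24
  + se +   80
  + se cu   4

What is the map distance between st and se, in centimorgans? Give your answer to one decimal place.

The two rarest classes, + se cu and st + +, are the double crossovers. Comparing them with the parentals, only the st allele has switched, so st is the middle locus and the order is cu – st – se.
Crossovers in the st–se interval produce the single-crossover classes st + cu and + se + (65 + 80 = 145) plus the double crossovers (9).
RF(st–se) = (145 + 9) / 854 = 154/854 = 0.1803 → 18.0 centimorgans.

18.0 centimorgans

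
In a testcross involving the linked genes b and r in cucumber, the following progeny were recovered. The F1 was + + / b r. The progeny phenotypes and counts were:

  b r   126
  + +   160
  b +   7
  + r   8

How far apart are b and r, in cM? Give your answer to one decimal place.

The recombinant classes are + r and b +: 8 + 7 = 15.
Recombination frequency = 15/301 = 0.0498 ≈ 5.0%, i.e. 5.0 cM.

5.0 cM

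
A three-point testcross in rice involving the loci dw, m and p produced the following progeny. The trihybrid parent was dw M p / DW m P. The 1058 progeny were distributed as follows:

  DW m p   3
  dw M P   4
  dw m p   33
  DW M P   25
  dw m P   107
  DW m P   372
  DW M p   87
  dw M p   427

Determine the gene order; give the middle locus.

The two rarest classes, dw M P and DW m p, are the double crossovers. Comparing them with the parentals, only the p allele has switched, so p is the middle locus and the order is m – p – dw.

p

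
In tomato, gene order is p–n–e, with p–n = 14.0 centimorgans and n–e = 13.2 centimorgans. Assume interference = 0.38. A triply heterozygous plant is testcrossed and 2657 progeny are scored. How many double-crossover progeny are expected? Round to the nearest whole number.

30

Map distances give recombination frequencies of 0.140 and 0.132 for the two intervals.
With interference 0.38 (so coincidence = 0.62), expected double-crossover frequency = 0.140 × 0.132 × 0.62 = 0.01146.
Expected number = 0.01146 × 2657 = 30.44 ≈ 30.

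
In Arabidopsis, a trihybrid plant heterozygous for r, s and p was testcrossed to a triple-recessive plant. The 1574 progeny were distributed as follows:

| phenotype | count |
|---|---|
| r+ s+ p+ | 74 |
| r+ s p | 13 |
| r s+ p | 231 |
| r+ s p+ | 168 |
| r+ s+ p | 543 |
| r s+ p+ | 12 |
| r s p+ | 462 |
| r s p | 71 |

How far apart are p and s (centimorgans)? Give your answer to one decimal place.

10.8 centimorgans

The two most frequent reciprocal classes, r s p+ and r+ s+ p, are the parental types, so the F1 was r s p+ / r+ s+ p.
The two rarest classes, r s+ p+ and r+ s p, are the double crossovers. Comparing them with the parentals, only the s allele has switched, so s is the middle locus and the order is p – s – r.
Crossovers in the p–s interval produce the single-crossover classes r s p and r+ s+ p+ (71 + 74 = 145) plus the double crossovers (25).
RF(p–s) = (145 + 25) / 1574 = 170/1574 = 0.1080 → 10.8 centimorgans.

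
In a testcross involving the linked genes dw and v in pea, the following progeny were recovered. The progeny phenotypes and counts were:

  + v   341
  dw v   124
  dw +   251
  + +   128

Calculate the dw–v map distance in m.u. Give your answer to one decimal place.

29.9 m.u.

The two most frequent classes, + v (341) and dw + (251), are the parental types, so the F1 was + v / dw +.
The recombinant classes are + + and dw v: 128 + 124 = 252.
Recombination frequency = 252/844 = 0.2986 ≈ 29.9%, i.e. 29.9 m.u.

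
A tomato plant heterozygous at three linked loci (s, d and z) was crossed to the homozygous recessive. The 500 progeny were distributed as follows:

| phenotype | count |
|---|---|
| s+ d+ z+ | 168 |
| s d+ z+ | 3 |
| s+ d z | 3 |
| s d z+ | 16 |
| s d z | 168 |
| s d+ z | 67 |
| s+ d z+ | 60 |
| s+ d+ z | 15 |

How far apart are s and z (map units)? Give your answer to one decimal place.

The two most frequent reciprocal classes, s d z and s+ d+ z+, are the parental types, so the F1 was s d z / s+ d+ z+.
The two rarest classes, s+ d z and s d+ z+, are the double crossovers. Comparing them with the parentals, only the s allele has switched, so s is the middle locus and the order is z – s – d.
Crossovers in the z–s interval produce the single-crossover classes s d z+ and s+ d+ z (16 + 15 = 31) plus the double crossovers (6).
RF(z–s) = (31 + 6) / 500 = 37/500 = 0.0740 → 7.4 map units.

7.4 map units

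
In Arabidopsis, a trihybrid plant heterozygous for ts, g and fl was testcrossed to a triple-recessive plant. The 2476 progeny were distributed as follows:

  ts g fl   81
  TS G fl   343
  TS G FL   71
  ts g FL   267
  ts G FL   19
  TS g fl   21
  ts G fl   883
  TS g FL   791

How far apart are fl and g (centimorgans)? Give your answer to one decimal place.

7.8 centimorgans

The two most frequent reciprocal classes, ts G fl and TS g FL, are the parental types, so the F1 was ts G fl / TS g FL.
The two rarest classes, ts G FL and TS g fl, are the double crossovers. Comparing them with the parentals, only the fl allele has switched, so fl is the middle locus and the order is ts – fl – g.
Crossovers in the fl–g interval produce the single-crossover classes ts g fl and TS G FL (81 + 71 = 152) plus the double crossovers (40).
RF(fl–g) = (152 + 40) / 2476 = 192/2476 = 0.0775 → 7.8 centimorgans.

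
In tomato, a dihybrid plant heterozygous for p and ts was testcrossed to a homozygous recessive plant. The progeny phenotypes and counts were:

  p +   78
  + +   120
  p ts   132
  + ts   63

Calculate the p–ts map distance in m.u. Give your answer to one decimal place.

35.9 m.u.

The two most frequent classes, + + (120) and p ts (132), are the parental types, so the F1 was + + / p ts.
The recombinant classes are + ts and p +: 63 + 78 = 141.
Recombination frequency = 141/393 = 0.3588 ≈ 35.9%, i.e. 35.9 m.u.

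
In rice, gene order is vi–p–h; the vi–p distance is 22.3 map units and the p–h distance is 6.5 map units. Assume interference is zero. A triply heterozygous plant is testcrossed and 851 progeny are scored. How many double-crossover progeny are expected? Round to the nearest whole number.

Map distances give recombination frequencies of 0.223 and 0.065 for the two intervals.
With no interference, expected double-crossover frequency = 0.223 × 0.065 = 0.01450.
Expected number = 0.01450 × 851 = 12.34 ≈ 12.

12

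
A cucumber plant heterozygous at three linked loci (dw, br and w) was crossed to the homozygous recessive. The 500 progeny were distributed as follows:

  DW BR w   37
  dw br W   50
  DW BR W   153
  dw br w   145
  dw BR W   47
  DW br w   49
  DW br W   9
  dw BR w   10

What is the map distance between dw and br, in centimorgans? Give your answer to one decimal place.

The two most frequent reciprocal classes, DW BR W and dw br w, are the parental types, so the F1 was DW BR W / dw br w.
The two rarest classes, DW br W and dw BR w, are the double crossovers. Comparing them with the parentals, only the br allele has switched, so br is the middle locus and the order is w – br – dw.
Crossovers in the br–dw interval produce the single-crossover classes dw BR W and DW br w (47 + 49 = 96) plus the double crossovers (19).
RF(br–dw) = (96 + 19) / 500 = 115/500 = 0.2300 → 23.0 centimorgans.

23.0 centimorgans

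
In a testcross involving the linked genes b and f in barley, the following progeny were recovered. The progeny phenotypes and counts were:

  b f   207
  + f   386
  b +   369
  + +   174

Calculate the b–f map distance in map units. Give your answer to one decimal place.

The two most frequent classes, + f (386) and b + (369), are the parental types, so the F1 was + f / b +.
The recombinant classes are + + and b f: 174 + 207 = 381.
Recombination frequency = 381/1136 = 0.3354 ≈ 33.5%, i.e. 33.5 map units.

33.5 map units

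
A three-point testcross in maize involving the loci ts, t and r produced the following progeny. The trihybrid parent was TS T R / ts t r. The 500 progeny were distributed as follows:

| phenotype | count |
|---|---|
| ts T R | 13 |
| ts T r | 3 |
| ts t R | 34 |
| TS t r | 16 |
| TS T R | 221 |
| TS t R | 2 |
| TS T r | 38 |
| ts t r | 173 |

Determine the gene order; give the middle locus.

t

The two rarest classes, TS t R and ts T r, are the double crossovers. Comparing them with the parentals, only the t allele has switched, so t is the middle locus and the order is r – t – ts.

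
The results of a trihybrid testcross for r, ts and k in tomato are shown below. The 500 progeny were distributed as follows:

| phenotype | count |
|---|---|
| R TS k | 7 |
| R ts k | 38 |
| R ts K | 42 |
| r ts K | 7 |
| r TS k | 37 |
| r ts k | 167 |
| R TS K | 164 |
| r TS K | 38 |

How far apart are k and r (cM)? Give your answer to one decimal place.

18.0 cM

The two most frequent reciprocal classes, R TS K and r ts k, are the parental types, so the F1 was R TS K / r ts k.
The two rarest classes, R TS k and r ts K, are the double crossovers. Comparing them with the parentals, only the k allele has switched, so k is the middle locus and the order is r – k – ts.
Crossovers in the r–k interval produce the single-crossover classes r TS K and R ts k (38 + 38 = 76) plus the double crossovers (14).
RF(r–k) = (76 + 14) / 500 = 90/500 = 0.1800 → 18.0 cM.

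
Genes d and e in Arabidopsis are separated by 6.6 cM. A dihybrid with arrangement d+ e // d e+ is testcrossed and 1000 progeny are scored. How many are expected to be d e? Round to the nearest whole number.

A map distance of 6.6 cM corresponds to a recombination frequency of 0.066.
The F1 is d+ e / d e+, so d e is a recombinant gamete class with expected frequency r/2 = 0.066/2 = 0.0330.
Expected number = 0.0330 × 1000 = 33.00 ≈ 33.

33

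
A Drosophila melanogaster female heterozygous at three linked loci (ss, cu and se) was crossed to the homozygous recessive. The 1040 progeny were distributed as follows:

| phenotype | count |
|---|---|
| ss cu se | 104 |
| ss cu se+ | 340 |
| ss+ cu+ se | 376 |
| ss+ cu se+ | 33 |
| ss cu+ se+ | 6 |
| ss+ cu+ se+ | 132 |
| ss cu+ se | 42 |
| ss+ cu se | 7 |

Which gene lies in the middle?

The two most frequent reciprocal classes, ss cu se+ and ss+ cu+ se, are the parental types, so the F1 was ss cu se+ / ss+ cu+ se.
The two rarest classes, ss cu+ se+ and ss+ cu se, are the double crossovers. Comparing them with the parentals, only the cu allele has switched, so cu is the middle locus and the order is ss – cu – se.

cu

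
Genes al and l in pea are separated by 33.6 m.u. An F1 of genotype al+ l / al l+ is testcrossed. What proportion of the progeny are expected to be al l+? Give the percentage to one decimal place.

A map distance of 33.6 m.u. corresponds to a recombination frequency of 0.336.
The F1 is al+ l / al l+, so al l+ is a parental gamete class with expected frequency (1 − r)/2 = 0.664/2 = 0.3320.
That is 0.3320 = 33.2% of the progeny.

33.2%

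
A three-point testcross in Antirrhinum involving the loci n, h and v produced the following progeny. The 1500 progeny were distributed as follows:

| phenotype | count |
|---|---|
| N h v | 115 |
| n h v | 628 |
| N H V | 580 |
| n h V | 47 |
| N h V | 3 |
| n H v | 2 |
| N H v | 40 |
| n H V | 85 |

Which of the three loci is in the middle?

The two most frequent reciprocal classes, N H V and n h v, are the parental types, so the F1 was N H V / n h v.
The two rarest classes, N h V and n H v, are the double crossovers. Comparing them with the parentals, only the h allele has switched, so h is the middle locus and the order is n – h – v.

h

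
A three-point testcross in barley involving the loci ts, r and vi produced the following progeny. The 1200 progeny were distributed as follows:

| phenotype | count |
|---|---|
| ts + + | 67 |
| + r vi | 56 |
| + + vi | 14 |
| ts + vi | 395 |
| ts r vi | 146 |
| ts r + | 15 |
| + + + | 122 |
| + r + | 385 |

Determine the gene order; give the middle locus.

ts

The two most frequent reciprocal classes, ts + vi and + r +, are the parental types, so the F1 was ts + vi / + r +.
The two rarest classes, + + vi and ts r +, are the double crossovers. Comparing them with the parentals, only the ts allele has switched, so ts is the middle locus and the order is r – ts – vi.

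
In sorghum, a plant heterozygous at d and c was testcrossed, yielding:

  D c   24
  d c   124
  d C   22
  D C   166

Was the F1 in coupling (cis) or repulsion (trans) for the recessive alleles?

cis

The two most frequent classes are D C (166) and d c (124); these are the parental (non-recombinant) types.
So the F1 carried D C on one chromosome and d c on the other — the recessive alleles are on the same chromosome (cis / coupling).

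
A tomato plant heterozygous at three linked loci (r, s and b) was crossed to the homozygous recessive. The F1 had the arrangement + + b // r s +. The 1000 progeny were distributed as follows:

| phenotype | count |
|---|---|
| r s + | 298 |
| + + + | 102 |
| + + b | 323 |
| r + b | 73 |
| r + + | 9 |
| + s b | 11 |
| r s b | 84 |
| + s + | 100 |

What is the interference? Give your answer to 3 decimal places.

0.497

The two rarest classes, + s b and r + +, are the double crossovers. Comparing them with the parentals, only the s allele has switched, so s is the middle locus and the order is b – s – r.
b–s: (186 + 20)/1000 = 0.2060; s–r: (173 + 20)/1000 = 0.1930.
Expected DCO frequency = 0.2060 × 0.1930 ≈ 0.03976; observed = 20/1000 ≈ 0.02000.
Coefficient of coincidence = 0.02000/0.03976 ≈ 0.503; interference = 1 − 0.503 = 0.497.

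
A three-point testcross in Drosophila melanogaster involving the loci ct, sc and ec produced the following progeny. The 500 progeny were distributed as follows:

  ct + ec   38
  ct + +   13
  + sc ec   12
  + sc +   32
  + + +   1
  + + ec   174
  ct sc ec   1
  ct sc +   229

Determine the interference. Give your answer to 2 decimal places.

The two most frequent reciprocal classes, ct sc + and + + ec, are the parental types, so the F1 was ct sc + / + + ec.
The two rarest classes, ct sc ec and + + +, are the double crossovers. Comparing them with the parentals, only the ec allele has switched, so ec is the middle locus and the order is ct – ec – sc.
ct–ec: (70 + 2)/500 = 0.1440; ec–sc: (25 + 2)/500 = 0.0540.
Expected DCO frequency = 0.1440 × 0.0540 ≈ 0.00778; observed = 2/500 ≈ 0.00400.
Coefficient of coincidence = 0.00400/0.00778 ≈ 0.51; interference = 1 − 0.51 = 0.49.

0.49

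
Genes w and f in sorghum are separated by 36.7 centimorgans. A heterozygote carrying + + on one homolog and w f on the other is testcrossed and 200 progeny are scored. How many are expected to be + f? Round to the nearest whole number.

A map distance of 36.7 centimorgans corresponds to a recombination frequency of 0.367.
The F1 is + + / w f, so + f is a recombinant gamete class with expected frequency r/2 = 0.367/2 = 0.1835.
Expected number = 0.1835 × 200 = 36.70 ≈ 37.

37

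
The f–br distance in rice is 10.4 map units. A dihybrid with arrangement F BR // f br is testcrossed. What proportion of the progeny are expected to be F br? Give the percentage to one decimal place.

A map distance of 10.4 map units corresponds to a recombination frequency of 0.104.
The F1 is F BR / f br, so F br is a recombinant gamete class with expected frequency r/2 = 0.104/2 = 0.0520.
That is 0.0520 = 5.2% of the progeny.

5.2%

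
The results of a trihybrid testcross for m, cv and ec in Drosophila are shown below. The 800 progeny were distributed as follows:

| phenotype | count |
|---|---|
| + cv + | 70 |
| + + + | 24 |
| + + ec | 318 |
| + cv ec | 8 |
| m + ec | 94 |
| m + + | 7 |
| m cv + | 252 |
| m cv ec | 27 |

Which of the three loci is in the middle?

cv

The two most frequent reciprocal classes, + + ec and m cv +, are the parental types, so the F1 was + + ec / m cv +.
The two rarest classes, + cv ec and m + +, are the double crossovers. Comparing them with the parentals, only the cv allele has switched, so cv is the middle locus and the order is ec – cv – m.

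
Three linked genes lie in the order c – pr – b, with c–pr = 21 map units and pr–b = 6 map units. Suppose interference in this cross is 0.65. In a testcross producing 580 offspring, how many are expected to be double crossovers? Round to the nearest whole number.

3

Map distances give recombination frequencies of 0.210 and 0.060 for the two intervals.
With interference 0.65 (so coincidence = 0.35), expected double-crossover frequency = 0.210 × 0.060 × 0.35 = 0.00441.
Expected number = 0.00441 × 580 = 2.56 ≈ 3.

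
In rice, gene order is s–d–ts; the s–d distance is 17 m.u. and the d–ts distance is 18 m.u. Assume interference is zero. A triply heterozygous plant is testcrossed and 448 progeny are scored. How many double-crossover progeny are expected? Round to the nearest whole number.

14

Map distances give recombination frequencies of 0.170 and 0.180 for the two intervals.
With no interference, expected double-crossover frequency = 0.170 × 0.180 = 0.03060.
Expected number = 0.03060 × 448 = 13.71 ≈ 14.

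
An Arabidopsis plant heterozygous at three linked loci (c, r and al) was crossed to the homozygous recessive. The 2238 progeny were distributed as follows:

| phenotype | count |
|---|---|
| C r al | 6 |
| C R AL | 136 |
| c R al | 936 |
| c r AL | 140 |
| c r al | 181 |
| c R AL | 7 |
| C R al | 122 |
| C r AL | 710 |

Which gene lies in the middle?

The two most frequent reciprocal classes, c R al and C r AL, are the parental types, so the F1 was c R al / C r AL.
The two rarest classes, c R AL and C r al, are the double crossovers. Comparing them with the parentals, only the al allele has switched, so al is the middle locus and the order is c – al – r.

al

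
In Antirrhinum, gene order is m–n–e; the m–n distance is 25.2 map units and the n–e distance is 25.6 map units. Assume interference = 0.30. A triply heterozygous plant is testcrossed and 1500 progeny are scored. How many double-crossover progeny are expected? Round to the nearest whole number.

Map distances give recombination frequencies of 0.252 and 0.256 for the two intervals.
With interference 0.30 (so coincidence = 0.70), expected double-crossover frequency = 0.252 × 0.256 × 0.70 = 0.04516.
Expected number = 0.04516 × 1500 = 67.74 ≈ 68.

68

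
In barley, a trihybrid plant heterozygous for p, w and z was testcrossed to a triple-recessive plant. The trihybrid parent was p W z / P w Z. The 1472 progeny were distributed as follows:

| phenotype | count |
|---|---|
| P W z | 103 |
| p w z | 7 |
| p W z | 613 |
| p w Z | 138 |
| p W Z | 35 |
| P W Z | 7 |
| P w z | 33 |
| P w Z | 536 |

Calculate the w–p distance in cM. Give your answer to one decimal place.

The two rarest classes, p w z and P W Z, are the double crossovers. Comparing them with the parentals, only the w allele has switched, so w is the middle locus and the order is z – w – p.
Crossovers in the w–p interval produce the single-crossover classes P W z and p w Z (103 + 138 = 241) plus the double crossovers (14).
RF(w–p) = (241 + 14) / 1472 = 255/1472 = 0.1732 → 17.3 cM.

17.3 cM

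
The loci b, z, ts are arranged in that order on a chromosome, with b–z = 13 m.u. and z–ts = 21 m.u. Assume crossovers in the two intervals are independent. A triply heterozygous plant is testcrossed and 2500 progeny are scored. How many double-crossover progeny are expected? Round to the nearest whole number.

Map distances give recombination frequencies of 0.130 and 0.210 for the two intervals.
With no interference, expected double-crossover frequency = 0.130 × 0.210 = 0.02730.
Expected number = 0.02730 × 2500 = 68.25 ≈ 68.

68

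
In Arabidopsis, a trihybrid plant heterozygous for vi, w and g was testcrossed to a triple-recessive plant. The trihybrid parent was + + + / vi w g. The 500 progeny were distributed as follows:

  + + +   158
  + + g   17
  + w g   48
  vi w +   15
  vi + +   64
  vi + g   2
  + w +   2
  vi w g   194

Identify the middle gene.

w

The two rarest classes, + w + and vi + g, are the double crossovers. Comparing them with the parentals, only the w allele has switched, so w is the middle locus and the order is g – w – vi.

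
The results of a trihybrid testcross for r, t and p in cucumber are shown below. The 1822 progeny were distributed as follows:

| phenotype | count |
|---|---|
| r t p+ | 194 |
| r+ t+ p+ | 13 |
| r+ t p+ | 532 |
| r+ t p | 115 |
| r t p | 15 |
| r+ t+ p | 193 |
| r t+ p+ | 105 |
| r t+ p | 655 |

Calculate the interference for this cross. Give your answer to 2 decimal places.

0.50

The two most frequent reciprocal classes, r+ t p+ and r t+ p, are the parental types, so the F1 was r+ t p+ / r t+ p.
The two rarest classes, r+ t+ p+ and r t p, are the double crossovers. Comparing them with the parentals, only the t allele has switched, so t is the middle locus and the order is p – t – r.
p–t: (220 + 28)/1822 = 0.1361; t–r: (387 + 28)/1822 = 0.2278.
Expected DCO frequency = 0.1361 × 0.2278 ≈ 0.03100; observed = 28/1822 ≈ 0.01537.
Coefficient of coincidence = 0.01537/0.03100 ≈ 0.50; interference = 1 − 0.50 = 0.50.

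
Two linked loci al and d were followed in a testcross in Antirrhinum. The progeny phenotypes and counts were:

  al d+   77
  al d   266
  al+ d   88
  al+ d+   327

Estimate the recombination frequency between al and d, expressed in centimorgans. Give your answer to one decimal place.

The two most frequent classes, al+ d+ (327) and al d (266), are the parental types, so the F1 was al+ d+ / al d.
The recombinant classes are al+ d and al d+: 88 + 77 = 165.
Recombination frequency = 165/758 = 0.2177 ≈ 21.8%, i.e. 21.8 centimorgans.

21.8 centimorgans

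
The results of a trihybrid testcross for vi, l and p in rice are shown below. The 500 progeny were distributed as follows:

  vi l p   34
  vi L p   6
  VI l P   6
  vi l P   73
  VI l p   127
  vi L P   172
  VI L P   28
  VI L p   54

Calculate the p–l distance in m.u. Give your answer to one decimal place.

The two most frequent reciprocal classes, VI l p and vi L P, are the parental types, so the F1 was VI l p / vi L P.
The two rarest classes, VI l P and vi L p, are the double crossovers. Comparing them with the parentals, only the p allele has switched, so p is the middle locus and the order is l – p – vi.
Crossovers in the l–p interval produce the single-crossover classes VI L p and vi l P (54 + 73 = 127) plus the double crossovers (12).
RF(l–p) = (127 + 12) / 500 = 139/500 = 0.2780 → 27.8 m.u.

27.8 m.u.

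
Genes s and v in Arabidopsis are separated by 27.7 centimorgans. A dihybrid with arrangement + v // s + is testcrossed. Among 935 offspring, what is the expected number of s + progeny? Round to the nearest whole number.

338

A map distance of 27.7 centimorgans corresponds to a recombination frequency of 0.277.
The F1 is + v / s +, so s + is a parental gamete class with expected frequency (1 − r)/2 = 0.723/2 = 0.3615.
Expected number = 0.3615 × 935 = 338.00 ≈ 338.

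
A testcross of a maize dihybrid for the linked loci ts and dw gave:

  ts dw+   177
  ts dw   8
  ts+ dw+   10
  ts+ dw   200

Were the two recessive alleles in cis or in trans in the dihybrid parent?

trans

The two most frequent classes are ts+ dw (200) and ts dw+ (177); these are the parental (non-recombinant) types.
So the F1 carried ts+ dw on one chromosome and ts dw+ on the other — the recessive alleles are on opposite chromosomes (trans / repulsion).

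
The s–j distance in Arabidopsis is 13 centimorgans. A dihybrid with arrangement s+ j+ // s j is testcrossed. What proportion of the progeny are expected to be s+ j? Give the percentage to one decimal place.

6.5%

A map distance of 13 centimorgans corresponds to a recombination frequency of 0.130.
The F1 is s+ j+ / s j, so s+ j is a recombinant gamete class with expected frequency r/2 = 0.130/2 = 0.0650.
That is 0.0650 = 6.5% of the progeny.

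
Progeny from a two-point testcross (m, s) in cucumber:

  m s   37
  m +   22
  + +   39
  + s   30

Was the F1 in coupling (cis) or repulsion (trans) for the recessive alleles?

The two most frequent classes are + + (39) and m s (37); these are the parental (non-recombinant) types.
So the F1 carried + + on one chromosome and m s on the other — the recessive alleles are on the same chromosome (cis / coupling).

cis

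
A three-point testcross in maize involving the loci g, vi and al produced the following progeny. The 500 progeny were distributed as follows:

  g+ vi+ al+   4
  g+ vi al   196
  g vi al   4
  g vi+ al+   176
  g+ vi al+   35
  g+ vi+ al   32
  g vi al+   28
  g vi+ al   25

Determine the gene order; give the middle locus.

g

The two most frequent reciprocal classes, g vi+ al+ and g+ vi al, are the parental types, so the F1 was g vi+ al+ / g+ vi al.
The two rarest classes, g+ vi+ al+ and g vi al, are the double crossovers. Comparing them with the parentals, only the g allele has switched, so g is the middle locus and the order is vi – g – al.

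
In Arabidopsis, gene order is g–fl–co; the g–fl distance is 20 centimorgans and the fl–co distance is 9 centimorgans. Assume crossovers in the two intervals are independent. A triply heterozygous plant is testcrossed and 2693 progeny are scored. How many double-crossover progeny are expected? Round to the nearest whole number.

Map distances give recombination frequencies of 0.200 and 0.090 for the two intervals.
With no interference, expected double-crossover frequency = 0.200 × 0.090 = 0.01800.
Expected number = 0.01800 × 2693 = 48.47 ≈ 48.

48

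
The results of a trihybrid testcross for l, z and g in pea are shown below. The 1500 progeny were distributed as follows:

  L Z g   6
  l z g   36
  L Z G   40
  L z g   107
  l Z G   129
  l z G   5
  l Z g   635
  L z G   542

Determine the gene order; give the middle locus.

The two most frequent reciprocal classes, l Z g and L z G, are the parental types, so the F1 was l Z g / L z G.
The two rarest classes, L Z g and l z G, are the double crossovers. Comparing them with the parentals, only the l allele has switched, so l is the middle locus and the order is g – l – z.

l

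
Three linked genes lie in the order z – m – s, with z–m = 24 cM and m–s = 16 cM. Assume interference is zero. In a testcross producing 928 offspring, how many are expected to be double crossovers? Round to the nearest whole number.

36

Map distances give recombination frequencies of 0.240 and 0.160 for the two intervals.
With no interference, expected double-crossover frequency = 0.240 × 0.160 = 0.03840.
Expected number = 0.03840 × 928 = 35.64 ≈ 36.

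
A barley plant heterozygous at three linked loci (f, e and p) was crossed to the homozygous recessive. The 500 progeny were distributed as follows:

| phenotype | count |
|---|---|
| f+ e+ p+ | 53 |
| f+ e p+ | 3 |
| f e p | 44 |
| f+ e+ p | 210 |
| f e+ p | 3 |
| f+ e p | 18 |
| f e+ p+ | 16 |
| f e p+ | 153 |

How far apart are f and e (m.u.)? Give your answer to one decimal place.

8.0 m.u.

The two most frequent reciprocal classes, f+ e+ p and f e p+, are the parental types, so the F1 was f+ e+ p / f e p+.
The two rarest classes, f e+ p and f+ e p+, are the double crossovers. Comparing them with the parentals, only the f allele has switched, so f is the middle locus and the order is e – f – p.
Crossovers in the e–f interval produce the single-crossover classes f+ e p and f e+ p+ (18 + 16 = 34) plus the double crossovers (6).
RF(e–f) = (34 + 6) / 500 = 40/500 = 0.0800 → 8.0 m.u.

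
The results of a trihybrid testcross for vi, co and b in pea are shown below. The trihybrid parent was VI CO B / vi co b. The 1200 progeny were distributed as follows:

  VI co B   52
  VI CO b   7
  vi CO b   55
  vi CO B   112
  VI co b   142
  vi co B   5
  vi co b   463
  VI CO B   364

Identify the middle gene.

The two rarest classes, VI CO b and vi co B, are the double crossovers. Comparing them with the parentals, only the b allele has switched, so b is the middle locus and the order is co – b – vi.

b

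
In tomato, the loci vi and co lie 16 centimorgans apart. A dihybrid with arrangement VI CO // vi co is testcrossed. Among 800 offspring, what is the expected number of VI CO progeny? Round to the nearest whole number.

336

A map distance of 16 centimorgans corresponds to a recombination frequency of 0.160.
The F1 is VI CO / vi co, so VI CO is a parental gamete class with expected frequency (1 − r)/2 = 0.840/2 = 0.4200.
Expected number = 0.4200 × 800 = 336.00 ≈ 336.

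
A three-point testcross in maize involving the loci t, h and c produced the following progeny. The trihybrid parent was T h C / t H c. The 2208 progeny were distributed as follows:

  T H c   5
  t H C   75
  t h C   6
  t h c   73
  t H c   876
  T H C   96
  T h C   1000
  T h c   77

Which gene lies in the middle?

The two rarest classes, t h C and T H c, are the double crossovers. Comparing them with the parentals, only the t allele has switched, so t is the middle locus and the order is h – t – c.

t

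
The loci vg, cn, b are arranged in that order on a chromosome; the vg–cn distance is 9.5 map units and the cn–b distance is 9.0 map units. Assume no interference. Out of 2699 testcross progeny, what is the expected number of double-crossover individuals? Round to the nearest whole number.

Map distances give recombination frequencies of 0.095 and 0.090 for the two intervals.
With no interference, expected double-crossover frequency = 0.095 × 0.090 = 0.00855.
Expected number = 0.00855 × 2699 = 23.08 ≈ 23.

23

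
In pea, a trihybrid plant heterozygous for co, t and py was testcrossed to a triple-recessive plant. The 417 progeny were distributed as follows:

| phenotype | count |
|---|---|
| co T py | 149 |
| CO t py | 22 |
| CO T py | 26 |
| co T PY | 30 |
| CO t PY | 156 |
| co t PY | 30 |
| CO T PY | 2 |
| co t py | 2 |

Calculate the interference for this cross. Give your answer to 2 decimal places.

0.50

The two most frequent reciprocal classes, CO t PY and co T py, are the parental types, so the F1 was CO t PY / co T py.
The two rarest classes, CO T PY and co t py, are the double crossovers. Comparing them with the parentals, only the t allele has switched, so t is the middle locus and the order is py – t – co.
py–t: (52 + 4)/417 = 0.1343; t–co: (56 + 4)/417 = 0.1439.
Expected DCO frequency = 0.1343 × 0.1439 ≈ 0.01933; observed = 4/417 ≈ 0.00959.
Coefficient of coincidence = 0.00959/0.01933 ≈ 0.50; interference = 1 − 0.50 = 0.50.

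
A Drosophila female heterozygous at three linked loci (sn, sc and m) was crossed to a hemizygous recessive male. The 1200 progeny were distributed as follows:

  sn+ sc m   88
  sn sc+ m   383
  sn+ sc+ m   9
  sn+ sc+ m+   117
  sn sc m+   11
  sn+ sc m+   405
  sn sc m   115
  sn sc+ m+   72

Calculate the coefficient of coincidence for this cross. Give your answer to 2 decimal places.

The two most frequent reciprocal classes, sn sc+ m and sn+ sc m+, are the parental types, so the F1 was sn sc+ m / sn+ sc m+.
The two rarest classes, sn+ sc+ m and sn sc m+, are the double crossovers. Comparing them with the parentals, only the sn allele has switched, so sn is the middle locus and the order is m – sn – sc.
m–sn: (160 + 20)/1200 = 0.1500; sn–sc: (232 + 20)/1200 = 0.2100.
Expected DCO frequency = 0.1500 × 0.2100 ≈ 0.03150; observed = 20/1200 ≈ 0.01667.
Coefficient of coincidence = 0.01667/0.03150 ≈ 0.53.

0.53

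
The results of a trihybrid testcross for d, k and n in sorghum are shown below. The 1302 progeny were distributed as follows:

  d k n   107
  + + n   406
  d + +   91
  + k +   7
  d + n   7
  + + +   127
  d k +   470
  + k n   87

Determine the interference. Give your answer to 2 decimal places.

0.62

The two most frequent reciprocal classes, d k + and + + n, are the parental types, so the F1 was d k + / + + n.
The two rarest classes, + k + and d + n, are the double crossovers. Comparing them with the parentals, only the d allele has switched, so d is the middle locus and the order is k – d – n.
k–d: (178 + 14)/1302 = 0.1475; d–n: (234 + 14)/1302 = 0.1905.
Expected DCO frequency = 0.1475 × 0.1905 ≈ 0.02810; observed = 14/1302 ≈ 0.01075.
Coefficient of coincidence = 0.01075/0.02810 ≈ 0.38; interference = 1 − 0.38 = 0.62.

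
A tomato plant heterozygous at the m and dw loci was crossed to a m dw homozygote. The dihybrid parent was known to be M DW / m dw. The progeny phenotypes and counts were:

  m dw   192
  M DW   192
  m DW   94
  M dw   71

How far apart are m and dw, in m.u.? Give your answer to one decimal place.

The recombinant classes are M dw and m DW: 71 + 94 = 165.
Recombination frequency = 165/549 = 0.3005 ≈ 30.1%, i.e. 30.1 m.u.

30.1 m.u.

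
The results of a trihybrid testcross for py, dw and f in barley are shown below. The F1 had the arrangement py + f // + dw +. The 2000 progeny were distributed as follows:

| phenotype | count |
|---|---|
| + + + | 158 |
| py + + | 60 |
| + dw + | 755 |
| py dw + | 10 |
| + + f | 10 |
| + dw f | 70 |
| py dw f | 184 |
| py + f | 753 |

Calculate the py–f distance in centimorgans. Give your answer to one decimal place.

The two rarest classes, + + f and py dw +, are the double crossovers. Comparing them with the parentals, only the py allele has switched, so py is the middle locus and the order is dw – py – f.
Crossovers in the py–f interval produce the single-crossover classes py + + and + dw f (60 + 70 = 130) plus the double crossovers (20).
RF(py–f) = (130 + 20) / 2000 = 150/2000 = 0.0750 → 7.5 centimorgans.

7.5 centimorgans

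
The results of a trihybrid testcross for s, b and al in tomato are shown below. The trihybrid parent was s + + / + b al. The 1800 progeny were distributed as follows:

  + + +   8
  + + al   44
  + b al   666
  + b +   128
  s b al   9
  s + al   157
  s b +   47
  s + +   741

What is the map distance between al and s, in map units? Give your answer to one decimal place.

16.8 map units

The two rarest classes, + + + and s b al, are the double crossovers. Comparing them with the parentals, only the s allele has switched, so s is the middle locus and the order is al – s – b.
Crossovers in the al–s interval produce the single-crossover classes s + al and + b + (157 + 128 = 285) plus the double crossovers (17).
RF(al–s) = (285 + 17) / 1800 = 302/1800 = 0.1678 → 16.8 map units.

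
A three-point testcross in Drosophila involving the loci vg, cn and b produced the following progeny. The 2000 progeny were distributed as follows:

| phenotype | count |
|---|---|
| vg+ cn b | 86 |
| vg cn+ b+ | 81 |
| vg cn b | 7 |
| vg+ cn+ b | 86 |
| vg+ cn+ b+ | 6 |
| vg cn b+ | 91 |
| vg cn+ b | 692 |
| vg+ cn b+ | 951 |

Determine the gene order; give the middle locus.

cn

The two most frequent reciprocal classes, vg cn+ b and vg+ cn b+, are the parental types, so the F1 was vg cn+ b / vg+ cn b+.
The two rarest classes, vg cn b and vg+ cn+ b+, are the double crossovers. Comparing them with the parentals, only the cn allele has switched, so cn is the middle locus and the order is b – cn – vg.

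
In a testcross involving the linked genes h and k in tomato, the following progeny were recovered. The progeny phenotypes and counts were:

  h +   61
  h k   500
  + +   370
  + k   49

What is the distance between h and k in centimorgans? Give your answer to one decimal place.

11.2 centimorgans

The two most frequent classes, + + (370) and h k (500), are the parental types, so the F1 was + + / h k.
The recombinant classes are + k and h +: 49 + 61 = 110.
Recombination frequency = 110/980 = 0.1122 ≈ 11.2%, i.e. 11.2 centimorgans.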